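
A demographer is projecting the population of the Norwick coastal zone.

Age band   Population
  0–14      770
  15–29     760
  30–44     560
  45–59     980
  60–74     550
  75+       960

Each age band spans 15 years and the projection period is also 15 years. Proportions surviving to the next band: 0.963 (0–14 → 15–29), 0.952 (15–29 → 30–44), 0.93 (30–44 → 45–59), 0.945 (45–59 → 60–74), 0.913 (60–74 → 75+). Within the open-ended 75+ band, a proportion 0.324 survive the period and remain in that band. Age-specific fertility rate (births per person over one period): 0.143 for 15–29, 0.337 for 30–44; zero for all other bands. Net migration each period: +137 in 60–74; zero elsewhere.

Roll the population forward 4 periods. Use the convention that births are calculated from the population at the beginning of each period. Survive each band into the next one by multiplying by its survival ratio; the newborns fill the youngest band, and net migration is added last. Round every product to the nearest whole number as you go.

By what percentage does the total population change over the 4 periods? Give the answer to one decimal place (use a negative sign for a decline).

-39.7

After projecting period 1:
Births: 760 * 0.143 = 109 ; 560 * 0.337 = 189 — total 298
15–29: 770 * 0.963 = 742
30–44: 760 * 0.952 = 724
45–59: 560 * 0.93 = 521
60–74: 980 * 0.945 = 926
75+: 550 * 0.913 + 960 * 0.324 = 502 + 311 = 813
Net migration: 60–74 + 137 → 1063
Giving 298 / 742 / 724 / 521 / 1063 / 813.
After projecting period 2:
Births: 742 * 0.143 = 106 ; 724 * 0.337 = 244 — total 350
15–29: 298 * 0.963 = 287
30–44: 742 * 0.952 = 706
45–59: 724 * 0.93 = 673
60–74: 521 * 0.945 = 492
75+: 1063 * 0.913 + 813 * 0.324 = 971 + 263 = 1234
Net migration: 60–74 + 137 → 629
Giving 350 / 287 / 706 / 673 / 629 / 1234.
After projecting period 3:
Births: 287 * 0.143 = 41 ; 706 * 0.337 = 238 — total 279
15–29: 350 * 0.963 = 337
30–44: 287 * 0.952 = 273
45–59: 706 * 0.93 = 657
60–74: 673 * 0.945 = 636
75+: 629 * 0.913 + 1234 * 0.324 = 574 + 400 = 974
Net migration: 60–74 + 137 → 773
Giving 279 / 337 / 273 / 657 / 773 / 974.
After projecting period 4:
Births: 337 * 0.143 = 48 ; 273 * 0.337 = 92 — total 140
15–29: 279 * 0.963 = 269
30–44: 337 * 0.952 = 321
45–59: 273 * 0.93 = 254
60–74: 657 * 0.945 = 621
75+: 773 * 0.913 + 974 * 0.324 = 706 + 316 = 1022
Net migration: 60–74 + 137 → 758
Giving 140 / 269 / 321 / 254 / 758 / 1022.
Total: 4580 → 2764; change = -1816; percentage change = -39.7%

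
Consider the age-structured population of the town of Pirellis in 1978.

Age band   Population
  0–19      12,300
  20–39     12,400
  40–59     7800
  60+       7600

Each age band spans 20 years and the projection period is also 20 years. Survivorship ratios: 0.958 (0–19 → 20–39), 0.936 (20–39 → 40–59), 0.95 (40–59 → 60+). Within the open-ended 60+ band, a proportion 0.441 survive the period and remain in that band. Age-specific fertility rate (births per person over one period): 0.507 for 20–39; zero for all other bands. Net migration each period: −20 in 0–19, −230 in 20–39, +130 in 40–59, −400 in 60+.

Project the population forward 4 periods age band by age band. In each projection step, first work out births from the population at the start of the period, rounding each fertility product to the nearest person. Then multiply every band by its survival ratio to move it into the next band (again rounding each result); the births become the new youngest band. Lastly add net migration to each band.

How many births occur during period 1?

After projecting period 1:
Births: 12400 * 0.507 = 6287
20–39: 12300 * 0.958 = 11783
40–59: 12400 * 0.936 = 11606
60+: 7800 * 0.95 + 7600 * 0.441 = 7410 + 3352 = 10762
Net migration: 0–19 − 20 → 6267; 20–39 − 230 → 11553; 40–59 + 130 → 11736; 60+ − 400 → 10362
Population now: 0–19=6267, 20–39=11553, 40–59=11736, 60+=10362

6287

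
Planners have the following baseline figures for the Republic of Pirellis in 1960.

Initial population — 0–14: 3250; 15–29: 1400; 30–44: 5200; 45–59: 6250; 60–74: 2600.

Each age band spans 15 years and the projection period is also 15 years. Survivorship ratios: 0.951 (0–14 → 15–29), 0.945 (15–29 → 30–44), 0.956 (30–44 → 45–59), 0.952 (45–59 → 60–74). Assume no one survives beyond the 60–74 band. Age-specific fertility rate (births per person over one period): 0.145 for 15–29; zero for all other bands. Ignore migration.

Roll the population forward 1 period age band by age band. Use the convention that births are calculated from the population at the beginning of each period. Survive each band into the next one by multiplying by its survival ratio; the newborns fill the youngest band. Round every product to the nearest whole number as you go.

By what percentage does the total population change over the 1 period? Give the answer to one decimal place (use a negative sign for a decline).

(Bands numbered youngest = 1 to oldest = 5.)
— Period 1 —
Births: 1400 * 0.145 = 203
Band 2: 3250 * 0.951 = 3091
Band 3: 1400 * 0.945 = 1323
Band 4: 5200 * 0.956 = 4971
Band 5: 6250 * 0.952 = 5950
End of period: [203, 3091, 1323, 4971, 5950]
Total: 18700 → 15538; change = -3162; percentage change = -16.9%

-16.9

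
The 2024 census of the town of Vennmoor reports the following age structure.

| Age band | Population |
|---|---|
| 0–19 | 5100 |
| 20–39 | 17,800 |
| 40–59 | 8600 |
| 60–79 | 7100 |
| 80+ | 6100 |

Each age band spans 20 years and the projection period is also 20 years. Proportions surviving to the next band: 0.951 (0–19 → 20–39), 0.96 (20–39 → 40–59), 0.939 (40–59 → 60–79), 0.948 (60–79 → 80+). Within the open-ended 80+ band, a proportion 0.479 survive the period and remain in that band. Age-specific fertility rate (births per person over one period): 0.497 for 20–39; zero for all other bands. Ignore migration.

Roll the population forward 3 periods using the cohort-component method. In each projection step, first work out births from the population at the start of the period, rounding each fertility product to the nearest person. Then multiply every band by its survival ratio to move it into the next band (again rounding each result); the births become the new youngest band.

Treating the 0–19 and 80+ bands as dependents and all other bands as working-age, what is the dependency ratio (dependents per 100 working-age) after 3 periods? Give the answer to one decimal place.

Call the groups 1 to 5, youngest first.
— Period 1 —
Births: 17800 × 0.497 = 8847
Group 2: 5100 × 0.951 = 4850
Group 3: 17800 × 0.96 = 17088
Group 4: 8600 × 0.939 = 8075
Group 5: 7100 × 0.948 + 6100 × 0.479 = 6731 + 2922 = 9653
Population now: 0–19=8847, 20–39=4850, 40–59=17088, 60–79=8075, 80+=9653
— Period 2 —
Births: 4850 × 0.497 = 2410
Group 2: 8847 × 0.951 = 8413
Group 3: 4850 × 0.96 = 4656
Group 4: 17088 × 0.939 = 16046
Group 5: 8075 × 0.948 + 9653 × 0.479 = 7655 + 4624 = 12279
Population now: 0–19=2410, 20–39=8413, 40–59=4656, 60–79=16046, 80+=12279
— Period 3 —
Births: 8413 × 0.497 = 4181
Group 2: 2410 × 0.951 = 2292
Group 3: 8413 × 0.96 = 8076
Group 4: 4656 × 0.939 = 4372
Group 5: 16046 × 0.948 + 12279 × 0.479 = 15212 + 5882 = 21094
Population now: 0–19=4181, 20–39=2292, 40–59=8076, 60–79=4372, 80+=21094
Dependents (band 0–19 + band 80+) = 4181 + 21094 = 25275; working-age = 14740; ratio = 25275/14740 × 100 = 171.5

171.5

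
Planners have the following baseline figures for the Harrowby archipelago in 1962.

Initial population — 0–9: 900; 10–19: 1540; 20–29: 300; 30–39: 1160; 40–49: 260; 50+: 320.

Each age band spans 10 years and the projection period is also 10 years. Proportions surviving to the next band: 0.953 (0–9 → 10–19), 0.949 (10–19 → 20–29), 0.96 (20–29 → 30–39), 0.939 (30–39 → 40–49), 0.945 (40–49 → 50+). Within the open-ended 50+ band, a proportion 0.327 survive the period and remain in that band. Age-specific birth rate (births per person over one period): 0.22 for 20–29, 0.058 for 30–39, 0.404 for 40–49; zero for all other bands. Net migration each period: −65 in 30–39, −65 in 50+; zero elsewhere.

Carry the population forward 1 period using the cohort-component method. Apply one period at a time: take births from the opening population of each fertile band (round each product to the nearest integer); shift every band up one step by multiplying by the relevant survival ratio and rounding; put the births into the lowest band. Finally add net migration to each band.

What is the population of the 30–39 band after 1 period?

Numbering the groups 1..6 from youngest to oldest:
Period 1.
Births: 300 * 0.22 = 66, 1160 * 0.058 = 67, 260 * 0.404 = 105 ⇒ total 238
Group 2: 900 * 0.953 = 858
Group 3: 1540 * 0.949 = 1461
Group 4: 300 * 0.96 = 288
Group 5: 1160 * 0.939 = 1089
Group 6: 260 * 0.945 + 320 * 0.327 = 246 + 105 = 351
Net migration: Group 4 − 65 → 223; Group 6 − 65 → 286
Giving 238 / 858 / 1461 / 223 / 1089 / 286.

223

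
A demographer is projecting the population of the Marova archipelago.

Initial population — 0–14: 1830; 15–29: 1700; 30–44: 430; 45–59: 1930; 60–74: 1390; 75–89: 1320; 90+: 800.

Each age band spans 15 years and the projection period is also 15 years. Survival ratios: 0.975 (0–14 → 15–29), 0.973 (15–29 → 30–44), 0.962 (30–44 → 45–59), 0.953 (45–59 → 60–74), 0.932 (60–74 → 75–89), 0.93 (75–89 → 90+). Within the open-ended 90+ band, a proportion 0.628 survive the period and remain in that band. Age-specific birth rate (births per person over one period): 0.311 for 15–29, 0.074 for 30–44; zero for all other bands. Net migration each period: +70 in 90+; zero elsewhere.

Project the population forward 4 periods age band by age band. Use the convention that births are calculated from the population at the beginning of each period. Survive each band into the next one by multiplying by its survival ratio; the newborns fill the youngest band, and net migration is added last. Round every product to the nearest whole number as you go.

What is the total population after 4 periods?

Call the bands 1 to 7, youngest first.
After projecting period 1:
Births: 1700 × 0.311 = 529  |  430 × 0.074 = 32 → total 561
Band 2: 1830 × 0.975 = 1784
Band 3: 1700 × 0.973 = 1654
Band 4: 430 × 0.962 = 414
Band 5: 1930 × 0.953 = 1839
Band 6: 1390 × 0.932 = 1295
Band 7: 1320 × 0.93 + 800 × 0.628 = 1228 + 502 = 1730
Net migration: Band 7 + 70 → 1800
Population now: 0–14=561, 15–29=1784, 30–44=1654, 45–59=414, 60–74=1839, 75–89=1295, 90+=1800
After projecting period 2:
Births: 1784 × 0.311 = 555  |  1654 × 0.074 = 122 → total 677
Band 2: 561 × 0.975 = 547
Band 3: 1784 × 0.973 = 1736
Band 4: 1654 × 0.962 = 1591
Band 5: 414 × 0.953 = 395
Band 6: 1839 × 0.932 = 1714
Band 7: 1295 × 0.93 + 1800 × 0.628 = 1204 + 1130 = 2334
Net migration: Band 7 + 70 → 2404
Population now: 0–14=677, 15–29=547, 30–44=1736, 45–59=1591, 60–74=395, 75–89=1714, 90+=2404
After projecting period 3:
Births: 547 × 0.311 = 170  |  1736 × 0.074 = 128 → total 298
Band 2: 677 × 0.975 = 660
Band 3: 547 × 0.973 = 532
Band 4: 1736 × 0.962 = 1670
Band 5: 1591 × 0.953 = 1516
Band 6: 395 × 0.932 = 368
Band 7: 1714 × 0.93 + 2404 × 0.628 = 1594 + 1510 = 3104
Net migration: Band 7 + 70 → 3174
Population now: 0–14=298, 15–29=660, 30–44=532, 45–59=1670, 60–74=1516, 75–89=368, 90+=3174
After projecting period 4:
Births: 660 × 0.311 = 205  |  532 × 0.074 = 39 → total 244
Band 2: 298 × 0.975 = 291
Band 3: 660 × 0.973 = 642
Band 4: 532 × 0.962 = 512
Band 5: 1670 × 0.953 = 1592
Band 6: 1516 × 0.932 = 1413
Band 7: 368 × 0.93 + 3174 × 0.628 = 342 + 1993 = 2335
Net migration: Band 7 + 70 → 2405
Population now: 0–14=244, 15–29=291, 30–44=642, 45–59=512, 60–74=1592, 75–89=1413, 90+=2405
Total after period 4: 244 + 291 + 642 + 512 + 1592 + 1413 + 2405 = 7099

7099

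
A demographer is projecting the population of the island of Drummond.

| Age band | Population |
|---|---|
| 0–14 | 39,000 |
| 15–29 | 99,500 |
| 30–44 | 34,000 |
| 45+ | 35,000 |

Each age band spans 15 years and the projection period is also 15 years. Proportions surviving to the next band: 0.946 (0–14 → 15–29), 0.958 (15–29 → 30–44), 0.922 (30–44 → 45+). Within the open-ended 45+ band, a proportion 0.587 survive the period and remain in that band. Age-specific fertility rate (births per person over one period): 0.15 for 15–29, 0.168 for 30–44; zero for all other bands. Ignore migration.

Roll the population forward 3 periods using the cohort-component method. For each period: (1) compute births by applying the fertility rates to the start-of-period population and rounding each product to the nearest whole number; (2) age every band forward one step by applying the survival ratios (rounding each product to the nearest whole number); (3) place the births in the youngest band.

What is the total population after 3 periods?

Period 1:
Births: 99500 × 0.15 = 14925 ; 34000 × 0.168 = 5712 — total 20637
15–29: 39000 × 0.946 = 36894
30–44: 99500 × 0.958 = 95321
45+: 34000 × 0.922 + 35000 × 0.587 = 31348 + 20545 = 51893
→ [20637, 36894, 95321, 51893]
Period 2:
Births: 36894 × 0.15 = 5534 ; 95321 × 0.168 = 16014 — total 21548
15–29: 20637 × 0.946 = 19523
30–44: 36894 × 0.958 = 35344
45+: 95321 × 0.922 + 51893 × 0.587 = 87886 + 30461 = 118347
→ [21548, 19523, 35344, 118347]
Period 3:
Births: 19523 × 0.15 = 2928 ; 35344 × 0.168 = 5938 — total 8866
15–29: 21548 × 0.946 = 20384
30–44: 19523 × 0.958 = 18703
45+: 35344 × 0.922 + 118347 × 0.587 = 32587 + 69470 = 102057
→ [8866, 20384, 18703, 102057]
Total after period 3: 8866 + 20384 + 18703 + 102057 = 150010

150010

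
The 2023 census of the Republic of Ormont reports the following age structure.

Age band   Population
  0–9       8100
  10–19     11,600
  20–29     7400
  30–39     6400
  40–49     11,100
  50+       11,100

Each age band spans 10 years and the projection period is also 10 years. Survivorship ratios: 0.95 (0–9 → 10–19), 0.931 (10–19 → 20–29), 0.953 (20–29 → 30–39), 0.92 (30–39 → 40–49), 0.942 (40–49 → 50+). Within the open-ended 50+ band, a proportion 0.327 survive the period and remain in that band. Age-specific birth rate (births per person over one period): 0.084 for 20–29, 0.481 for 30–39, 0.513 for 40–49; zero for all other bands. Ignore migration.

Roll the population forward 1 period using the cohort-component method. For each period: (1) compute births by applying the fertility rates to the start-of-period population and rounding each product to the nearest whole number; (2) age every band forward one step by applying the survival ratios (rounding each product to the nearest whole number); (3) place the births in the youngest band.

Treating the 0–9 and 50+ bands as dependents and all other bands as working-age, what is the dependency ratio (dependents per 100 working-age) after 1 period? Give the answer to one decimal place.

Call the bands 1 to 6, youngest first.
[period 1]
Births: 7400 × 0.084 = 622 ; 6400 × 0.481 = 3078 ; 11100 × 0.513 = 5694 — total 9394
Band 2: 8100 × 0.95 = 7695
Band 3: 11600 × 0.931 = 10800
Band 4: 7400 × 0.953 = 7052
Band 5: 6400 × 0.92 = 5888
Band 6: 11100 × 0.942 + 11100 × 0.327 = 10456 + 3630 = 14086
→ [9394, 7695, 10800, 7052, 5888, 14086]
Dependents (band 0–9 + band 50+) = 9394 + 14086 = 23480; working-age = 31435; ratio = 23480/31435 × 100 = 74.7

74.7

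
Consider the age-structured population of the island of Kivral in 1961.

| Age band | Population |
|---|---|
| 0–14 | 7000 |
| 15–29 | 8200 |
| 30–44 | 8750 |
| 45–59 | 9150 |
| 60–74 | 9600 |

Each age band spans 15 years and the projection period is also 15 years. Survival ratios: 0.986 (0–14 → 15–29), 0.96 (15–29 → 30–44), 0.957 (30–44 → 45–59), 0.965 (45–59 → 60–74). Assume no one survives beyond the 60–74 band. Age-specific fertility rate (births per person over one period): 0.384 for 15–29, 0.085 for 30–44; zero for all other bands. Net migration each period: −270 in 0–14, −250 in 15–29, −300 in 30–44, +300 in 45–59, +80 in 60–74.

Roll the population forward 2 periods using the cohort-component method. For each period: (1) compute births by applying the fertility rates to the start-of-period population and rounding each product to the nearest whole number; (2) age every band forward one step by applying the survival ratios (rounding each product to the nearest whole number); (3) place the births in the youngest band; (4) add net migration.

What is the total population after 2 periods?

[period 1]
Births: 8200 × 0.384 = 3149, 8750 × 0.085 = 744 ⇒ total 3893
15–29: 7000 × 0.986 = 6902
30–44: 8200 × 0.96 = 7872
45–59: 8750 × 0.957 = 8374
60–74: 9150 × 0.965 = 8830
Net migration: 0–14 − 270 → 3623; 15–29 − 250 → 6652; 30–44 − 300 → 7572; 45–59 + 300 → 8674; 60–74 + 80 → 8910
→ [3623, 6652, 7572, 8674, 8910]
[period 2]
Births: 6652 × 0.384 = 2554, 7572 × 0.085 = 644 ⇒ total 3198
15–29: 3623 × 0.986 = 3572
30–44: 6652 × 0.96 = 6386
45–59: 7572 × 0.957 = 7246
60–74: 8674 × 0.965 = 8370
Net migration: 0–14 − 270 → 2928; 15–29 − 250 → 3322; 30–44 − 300 → 6086; 45–59 + 300 → 7546; 60–74 + 80 → 8450
→ [2928, 3322, 6086, 7546, 8450]
Total after period 2: 2928 + 3322 + 6086 + 7546 + 8450 = 28332

28332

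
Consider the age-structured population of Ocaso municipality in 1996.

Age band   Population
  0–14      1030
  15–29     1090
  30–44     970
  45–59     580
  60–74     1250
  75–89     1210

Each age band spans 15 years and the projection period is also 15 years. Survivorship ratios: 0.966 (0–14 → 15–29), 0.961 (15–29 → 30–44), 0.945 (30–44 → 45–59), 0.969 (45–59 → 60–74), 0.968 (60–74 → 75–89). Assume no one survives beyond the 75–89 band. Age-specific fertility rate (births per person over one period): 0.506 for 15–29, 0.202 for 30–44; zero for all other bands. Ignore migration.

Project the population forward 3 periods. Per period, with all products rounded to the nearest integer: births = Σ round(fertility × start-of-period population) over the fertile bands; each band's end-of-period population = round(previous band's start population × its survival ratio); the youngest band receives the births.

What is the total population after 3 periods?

4666

[period 1]
Births: 1090 × 0.506 = 552  |  970 × 0.202 = 196 — total 748
15–29: 1030 × 0.966 = 995
30–44: 1090 × 0.961 = 1047
45–59: 970 × 0.945 = 917
60–74: 580 × 0.969 = 562
75–89: 1250 × 0.968 = 1210
End of period: [748, 995, 1047, 917, 562, 1210]
[period 2]
Births: 995 × 0.506 = 503  |  1047 × 0.202 = 211 — total 714
15–29: 748 × 0.966 = 723
30–44: 995 × 0.961 = 956
45–59: 1047 × 0.945 = 989
60–74: 917 × 0.969 = 889
75–89: 562 × 0.968 = 544
End of period: [714, 723, 956, 989, 889, 544]
[period 3]
Births: 723 × 0.506 = 366  |  956 × 0.202 = 193 — total 559
15–29: 714 × 0.966 = 690
30–44: 723 × 0.961 = 695
45–59: 956 × 0.945 = 903
60–74: 989 × 0.969 = 958
75–89: 889 × 0.968 = 861
End of period: [559, 690, 695, 903, 958, 861]
Total after period 3: 559 + 690 + 695 + 903 + 958 + 861 = 4666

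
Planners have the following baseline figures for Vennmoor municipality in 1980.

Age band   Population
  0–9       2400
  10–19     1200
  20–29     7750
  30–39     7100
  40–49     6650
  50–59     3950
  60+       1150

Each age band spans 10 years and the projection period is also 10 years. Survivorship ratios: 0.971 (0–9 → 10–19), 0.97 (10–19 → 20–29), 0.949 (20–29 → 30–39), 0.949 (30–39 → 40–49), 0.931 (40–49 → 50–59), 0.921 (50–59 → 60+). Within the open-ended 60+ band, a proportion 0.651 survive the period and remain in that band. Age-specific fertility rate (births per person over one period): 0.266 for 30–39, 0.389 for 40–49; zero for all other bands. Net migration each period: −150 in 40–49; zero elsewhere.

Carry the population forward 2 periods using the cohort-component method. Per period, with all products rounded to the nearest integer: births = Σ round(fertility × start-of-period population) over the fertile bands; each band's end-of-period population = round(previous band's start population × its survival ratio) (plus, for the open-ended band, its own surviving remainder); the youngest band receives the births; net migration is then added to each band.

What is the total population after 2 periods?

33751

Period 1.
Births: 7100 × 0.266 = 1889 ; 6650 × 0.389 = 2587 → 4476
10–19: 2400 × 0.971 = 2330
20–29: 1200 × 0.97 = 1164
30–39: 7750 × 0.949 = 7355
40–49: 7100 × 0.949 = 6738
50–59: 6650 × 0.931 = 6191
60+: 3950 × 0.921 + 1150 × 0.651 = 3638 + 749 = 4387
Net migration: 40–49 − 150 → 6588
→ [4476, 2330, 1164, 7355, 6588, 6191, 4387]
Period 2.
Births: 7355 × 0.266 = 1956 ; 6588 × 0.389 = 2563 → 4519
10–19: 4476 × 0.971 = 4346
20–29: 2330 × 0.97 = 2260
30–39: 1164 × 0.949 = 1105
40–49: 7355 × 0.949 = 6980
50–59: 6588 × 0.931 = 6133
60+: 6191 × 0.921 + 4387 × 0.651 = 5702 + 2856 = 8558
Net migration: 40–49 − 150 → 6830
→ [4519, 4346, 2260, 1105, 6830, 6133, 8558]
Total after period 2: 4519 + 4346 + 2260 + 1105 + 6830 + 6133 + 8558 = 33751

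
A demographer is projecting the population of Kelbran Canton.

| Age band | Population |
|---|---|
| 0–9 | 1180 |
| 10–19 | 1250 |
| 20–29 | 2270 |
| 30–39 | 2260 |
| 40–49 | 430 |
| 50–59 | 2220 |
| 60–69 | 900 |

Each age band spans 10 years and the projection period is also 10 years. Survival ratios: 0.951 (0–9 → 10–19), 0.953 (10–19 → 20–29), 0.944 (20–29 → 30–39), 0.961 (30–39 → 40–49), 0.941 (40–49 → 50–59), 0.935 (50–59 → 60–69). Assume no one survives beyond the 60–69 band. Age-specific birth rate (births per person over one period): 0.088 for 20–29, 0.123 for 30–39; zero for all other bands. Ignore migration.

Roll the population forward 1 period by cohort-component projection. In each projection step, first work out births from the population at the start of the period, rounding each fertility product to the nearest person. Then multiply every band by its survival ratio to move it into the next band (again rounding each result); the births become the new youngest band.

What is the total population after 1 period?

— Period 1 —
Births: 2270 × 0.088 = 200 ; 2260 × 0.123 = 278 → 478
10–19: 1180 × 0.951 = 1122
20–29: 1250 × 0.953 = 1191
30–39: 2270 × 0.944 = 2143
40–49: 2260 × 0.961 = 2172
50–59: 430 × 0.941 = 405
60–69: 2220 × 0.935 = 2076
Giving 478 / 1122 / 1191 / 2143 / 2172 / 405 / 2076.
Total after period 1: 478 + 1122 + 1191 + 2143 + 2172 + 405 + 2076 = 9587

9587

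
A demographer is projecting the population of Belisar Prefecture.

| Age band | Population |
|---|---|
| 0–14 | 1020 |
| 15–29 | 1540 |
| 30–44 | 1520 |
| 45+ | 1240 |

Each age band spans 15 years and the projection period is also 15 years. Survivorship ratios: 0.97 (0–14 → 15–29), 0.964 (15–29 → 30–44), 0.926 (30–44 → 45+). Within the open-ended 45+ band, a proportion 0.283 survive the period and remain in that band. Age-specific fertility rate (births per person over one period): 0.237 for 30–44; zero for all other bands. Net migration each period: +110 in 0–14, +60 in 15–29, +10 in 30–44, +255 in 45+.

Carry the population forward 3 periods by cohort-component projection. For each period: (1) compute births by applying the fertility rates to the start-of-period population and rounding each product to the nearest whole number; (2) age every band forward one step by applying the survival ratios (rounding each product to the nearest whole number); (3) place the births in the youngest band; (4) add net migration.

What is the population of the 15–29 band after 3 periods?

(Groups numbered youngest = 1 to oldest = 4.)
[period 1]
Births: 1520 * 0.237 = 360
Group 2: 1020 * 0.97 = 989
Group 3: 1540 * 0.964 = 1485
Group 4: 1520 * 0.926 + 1240 * 0.283 = 1408 + 351 = 1759
Net migration: Group 1 + 110 → 470; Group 2 + 60 → 1049; Group 3 + 10 → 1495; Group 4 + 255 → 2014
→ [470, 1049, 1495, 2014]
[period 2]
Births: 1495 * 0.237 = 354
Group 2: 470 * 0.97 = 456
Group 3: 1049 * 0.964 = 1011
Group 4: 1495 * 0.926 + 2014 * 0.283 = 1384 + 570 = 1954
Net migration: Group 1 + 110 → 464; Group 2 + 60 → 516; Group 3 + 10 → 1021; Group 4 + 255 → 2209
→ [464, 516, 1021, 2209]
[period 3]
Births: 1021 * 0.237 = 242
Group 2: 464 * 0.97 = 450
Group 3: 516 * 0.964 = 497
Group 4: 1021 * 0.926 + 2209 * 0.283 = 945 + 625 = 1570
Net migration: Group 1 + 110 → 352; Group 2 + 60 → 510; Group 3 + 10 → 507; Group 4 + 255 → 1825
→ [352, 510, 507, 1825]

510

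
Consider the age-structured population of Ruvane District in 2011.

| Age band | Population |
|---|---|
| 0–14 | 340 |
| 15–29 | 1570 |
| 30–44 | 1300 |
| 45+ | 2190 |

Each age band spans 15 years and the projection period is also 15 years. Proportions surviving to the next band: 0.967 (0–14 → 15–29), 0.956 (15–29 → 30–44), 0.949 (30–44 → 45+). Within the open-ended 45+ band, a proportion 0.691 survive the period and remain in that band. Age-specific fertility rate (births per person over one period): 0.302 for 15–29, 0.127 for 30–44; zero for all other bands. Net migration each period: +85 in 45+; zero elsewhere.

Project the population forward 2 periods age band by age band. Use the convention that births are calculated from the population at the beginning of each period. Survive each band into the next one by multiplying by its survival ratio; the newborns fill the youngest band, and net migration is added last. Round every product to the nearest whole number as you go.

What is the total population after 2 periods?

4689

[period 1]
Births: 1570 * 0.302 = 474 ; 1300 * 0.127 = 165 — total 639
15–29: 340 * 0.967 = 329
30–44: 1570 * 0.956 = 1501
45+: 1300 * 0.949 + 2190 * 0.691 = 1234 + 1513 = 2747
Net migration: 45+ + 85 → 2832
Giving 639 / 329 / 1501 / 2832.
[period 2]
Births: 329 * 0.302 = 99 ; 1501 * 0.127 = 191 — total 290
15–29: 639 * 0.967 = 618
30–44: 329 * 0.956 = 315
45+: 1501 * 0.949 + 2832 * 0.691 = 1424 + 1957 = 3381
Net migration: 45+ + 85 → 3466
Giving 290 / 618 / 315 / 3466.
Total after period 2: 290 + 618 + 315 + 3466 = 4689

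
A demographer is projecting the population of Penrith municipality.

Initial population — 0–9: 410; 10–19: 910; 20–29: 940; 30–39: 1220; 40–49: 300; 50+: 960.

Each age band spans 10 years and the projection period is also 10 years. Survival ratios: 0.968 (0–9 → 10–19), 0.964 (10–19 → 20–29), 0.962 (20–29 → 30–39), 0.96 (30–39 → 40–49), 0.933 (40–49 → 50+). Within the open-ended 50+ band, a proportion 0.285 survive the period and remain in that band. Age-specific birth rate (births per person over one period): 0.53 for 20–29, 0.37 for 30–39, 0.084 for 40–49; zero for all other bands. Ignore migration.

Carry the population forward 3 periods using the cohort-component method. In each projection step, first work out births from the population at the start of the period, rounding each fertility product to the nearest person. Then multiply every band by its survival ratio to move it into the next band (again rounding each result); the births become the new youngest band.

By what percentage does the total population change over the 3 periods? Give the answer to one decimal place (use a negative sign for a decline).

-0.6

Call the bands 1 to 6, youngest first.
Period 1:
Births: 940 * 0.53 = 498  |  1220 * 0.37 = 451  |  300 * 0.084 = 25 → 974
Band 2: 410 * 0.968 = 397
Band 3: 910 * 0.964 = 877
Band 4: 940 * 0.962 = 904
Band 5: 1220 * 0.96 = 1171
Band 6: 300 * 0.933 + 960 * 0.285 = 280 + 274 = 554
Population now: 0–9=974, 10–19=397, 20–29=877, 30–39=904, 40–49=1171, 50+=554
Period 2:
Births: 877 * 0.53 = 465  |  904 * 0.37 = 334  |  1171 * 0.084 = 98 → 897
Band 2: 974 * 0.968 = 943
Band 3: 397 * 0.964 = 383
Band 4: 877 * 0.962 = 844
Band 5: 904 * 0.96 = 868
Band 6: 1171 * 0.933 + 554 * 0.285 = 1093 + 158 = 1251
Population now: 0–9=897, 10–19=943, 20–29=383, 30–39=844, 40–49=868, 50+=1251
Period 3:
Births: 383 * 0.53 = 203  |  844 * 0.37 = 312  |  868 * 0.084 = 73 → 588
Band 2: 897 * 0.968 = 868
Band 3: 943 * 0.964 = 909
Band 4: 383 * 0.962 = 368
Band 5: 844 * 0.96 = 810
Band 6: 868 * 0.933 + 1251 * 0.285 = 810 + 357 = 1167
Population now: 0–9=588, 10–19=868, 20–29=909, 30–39=368, 40–49=810, 50+=1167
Total: 4740 → 4710; change = -30; percentage change = -0.6%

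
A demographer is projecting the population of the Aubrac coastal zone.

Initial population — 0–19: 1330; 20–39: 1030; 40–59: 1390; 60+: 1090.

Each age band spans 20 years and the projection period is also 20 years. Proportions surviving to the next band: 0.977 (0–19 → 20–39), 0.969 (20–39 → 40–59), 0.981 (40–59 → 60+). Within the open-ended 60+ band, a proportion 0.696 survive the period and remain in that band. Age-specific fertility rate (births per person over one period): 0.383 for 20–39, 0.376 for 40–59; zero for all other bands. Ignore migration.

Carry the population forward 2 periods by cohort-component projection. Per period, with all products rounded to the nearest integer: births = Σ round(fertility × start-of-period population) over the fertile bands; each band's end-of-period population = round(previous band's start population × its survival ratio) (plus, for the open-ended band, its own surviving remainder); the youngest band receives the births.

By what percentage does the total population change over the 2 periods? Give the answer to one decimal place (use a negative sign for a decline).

[period 1]
Births: 1030 * 0.383 = 394 ; 1390 * 0.376 = 523 → total 917
20–39: 1330 * 0.977 = 1299
40–59: 1030 * 0.969 = 998
60+: 1390 * 0.981 + 1090 * 0.696 = 1364 + 759 = 2123
Population now: 0–19=917, 20–39=1299, 40–59=998, 60+=2123
[period 2]
Births: 1299 * 0.383 = 498 ; 998 * 0.376 = 375 → total 873
20–39: 917 * 0.977 = 896
40–59: 1299 * 0.969 = 1259
60+: 998 * 0.981 + 2123 * 0.696 = 979 + 1478 = 2457
Population now: 0–19=873, 20–39=896, 40–59=1259, 60+=2457
Total: 4840 → 5485; change = 645; percentage change = 13.3%

13.3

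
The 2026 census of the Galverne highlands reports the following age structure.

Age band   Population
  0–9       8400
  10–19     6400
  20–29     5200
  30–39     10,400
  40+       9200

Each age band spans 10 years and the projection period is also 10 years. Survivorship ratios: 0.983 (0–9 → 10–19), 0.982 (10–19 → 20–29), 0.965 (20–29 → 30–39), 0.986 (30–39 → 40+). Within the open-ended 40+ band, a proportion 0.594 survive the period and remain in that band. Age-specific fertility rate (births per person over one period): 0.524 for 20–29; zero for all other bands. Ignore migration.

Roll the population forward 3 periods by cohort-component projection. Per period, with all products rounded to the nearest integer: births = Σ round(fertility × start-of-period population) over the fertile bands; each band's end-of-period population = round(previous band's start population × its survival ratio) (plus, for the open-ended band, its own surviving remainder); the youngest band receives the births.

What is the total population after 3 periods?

After projecting period 1:
Births: 5200 × 0.524 = 2725
10–19: 8400 × 0.983 = 8257
20–29: 6400 × 0.982 = 6285
30–39: 5200 × 0.965 = 5018
40+: 10400 × 0.986 + 9200 × 0.594 = 10254 + 5465 = 15719
Giving 2725 / 8257 / 6285 / 5018 / 15719.
After projecting period 2:
Births: 6285 × 0.524 = 3293
10–19: 2725 × 0.983 = 2679
20–29: 8257 × 0.982 = 8108
30–39: 6285 × 0.965 = 6065
40+: 5018 × 0.986 + 15719 × 0.594 = 4948 + 9337 = 14285
Giving 3293 / 2679 / 8108 / 6065 / 14285.
After projecting period 3:
Births: 8108 × 0.524 = 4249
10–19: 3293 × 0.983 = 3237
20–29: 2679 × 0.982 = 2631
30–39: 8108 × 0.965 = 7824
40+: 6065 × 0.986 + 14285 × 0.594 = 5980 + 8485 = 14465
Giving 4249 / 3237 / 2631 / 7824 / 14465.
Total after period 3: 4249 + 3237 + 2631 + 7824 + 14465 = 32406

32406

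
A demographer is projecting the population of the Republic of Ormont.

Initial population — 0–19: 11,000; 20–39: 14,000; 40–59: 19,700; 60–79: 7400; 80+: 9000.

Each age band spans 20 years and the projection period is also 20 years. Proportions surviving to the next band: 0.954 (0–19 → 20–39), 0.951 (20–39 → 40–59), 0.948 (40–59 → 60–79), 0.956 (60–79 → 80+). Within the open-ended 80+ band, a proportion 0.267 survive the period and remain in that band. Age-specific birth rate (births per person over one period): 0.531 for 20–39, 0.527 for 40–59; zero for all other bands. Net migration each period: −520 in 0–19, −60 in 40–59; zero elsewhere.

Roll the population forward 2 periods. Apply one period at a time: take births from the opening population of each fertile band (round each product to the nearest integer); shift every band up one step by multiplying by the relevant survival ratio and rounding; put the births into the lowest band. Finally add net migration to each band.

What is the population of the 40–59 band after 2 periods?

Numbering the bands 1..5 from youngest to oldest:
— Period 1 —
Births: 14000 × 0.531 = 7434 ; 19700 × 0.527 = 10382 → total 17816
Band 2: 11000 × 0.954 = 10494
Band 3: 14000 × 0.951 = 13314
Band 4: 19700 × 0.948 = 18676
Band 5: 7400 × 0.956 + 9000 × 0.267 = 7074 + 2403 = 9477
Net migration: Band 1 − 520 → 17296; Band 3 − 60 → 13254
→ [17296, 10494, 13254, 18676, 9477]
— Period 2 —
Births: 10494 × 0.531 = 5572 ; 13254 × 0.527 = 6985 → total 12557
Band 2: 17296 × 0.954 = 16500
Band 3: 10494 × 0.951 = 9980
Band 4: 13254 × 0.948 = 12565
Band 5: 18676 × 0.956 + 9477 × 0.267 = 17854 + 2530 = 20384
Net migration: Band 1 − 520 → 12037; Band 3 − 60 → 9920
→ [12037, 16500, 9920, 12565, 20384]

9920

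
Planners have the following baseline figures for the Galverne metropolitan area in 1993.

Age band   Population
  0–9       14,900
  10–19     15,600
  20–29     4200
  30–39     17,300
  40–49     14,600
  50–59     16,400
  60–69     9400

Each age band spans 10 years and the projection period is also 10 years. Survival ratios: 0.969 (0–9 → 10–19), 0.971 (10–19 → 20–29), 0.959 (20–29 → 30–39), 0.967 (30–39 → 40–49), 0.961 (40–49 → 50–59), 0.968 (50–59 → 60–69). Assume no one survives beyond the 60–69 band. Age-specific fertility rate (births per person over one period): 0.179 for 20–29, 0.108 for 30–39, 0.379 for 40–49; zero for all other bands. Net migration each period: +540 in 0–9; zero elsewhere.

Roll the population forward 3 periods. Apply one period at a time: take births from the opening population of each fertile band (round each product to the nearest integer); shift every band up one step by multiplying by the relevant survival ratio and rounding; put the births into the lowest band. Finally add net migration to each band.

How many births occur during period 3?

After projecting period 1:
Births: 4200 × 0.179 = 752, 17300 × 0.108 = 1868, 14600 × 0.379 = 5533 → 8153
10–19: 14900 × 0.969 = 14438
20–29: 15600 × 0.971 = 15148
30–39: 4200 × 0.959 = 4028
40–49: 17300 × 0.967 = 16729
50–59: 14600 × 0.961 = 14031
60–69: 16400 × 0.968 = 15875
Net migration: 0–9 + 540 → 8693
Giving 8693 / 14438 / 15148 / 4028 / 16729 / 14031 / 15875.
After projecting period 2:
Births: 15148 × 0.179 = 2711, 4028 × 0.108 = 435, 16729 × 0.379 = 6340 → 9486
10–19: 8693 × 0.969 = 8424
20–29: 14438 × 0.971 = 14019
30–39: 15148 × 0.959 = 14527
40–49: 4028 × 0.967 = 3895
50–59: 16729 × 0.961 = 16077
60–69: 14031 × 0.968 = 13582
Net migration: 0–9 + 540 → 10026
Giving 10026 / 8424 / 14019 / 14527 / 3895 / 16077 / 13582.
After projecting period 3:
Births: 14019 × 0.179 = 2509, 14527 × 0.108 = 1569, 3895 × 0.379 = 1476 → 5554
10–19: 10026 × 0.969 = 9715
20–29: 8424 × 0.971 = 8180
30–39: 14019 × 0.959 = 13444
40–49: 14527 × 0.967 = 14048
50–59: 3895 × 0.961 = 3743
60–69: 16077 × 0.968 = 15563
Net migration: 0–9 + 540 → 6094
Giving 6094 / 9715 / 8180 / 13444 / 14048 / 3743 / 15563.

5554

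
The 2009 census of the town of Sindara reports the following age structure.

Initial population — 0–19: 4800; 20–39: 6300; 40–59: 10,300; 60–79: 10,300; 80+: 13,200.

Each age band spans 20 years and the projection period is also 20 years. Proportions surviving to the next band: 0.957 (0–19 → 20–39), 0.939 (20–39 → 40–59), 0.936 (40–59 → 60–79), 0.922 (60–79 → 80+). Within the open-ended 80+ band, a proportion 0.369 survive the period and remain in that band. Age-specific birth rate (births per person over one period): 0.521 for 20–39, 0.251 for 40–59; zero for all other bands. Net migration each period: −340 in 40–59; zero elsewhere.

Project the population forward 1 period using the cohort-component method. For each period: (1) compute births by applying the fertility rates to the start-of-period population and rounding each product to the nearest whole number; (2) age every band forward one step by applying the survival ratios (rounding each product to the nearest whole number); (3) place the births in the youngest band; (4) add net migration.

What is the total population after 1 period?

[period 1]
Births: 6300 * 0.521 = 3282 ; 10300 * 0.251 = 2585 — total 5867
20–39: 4800 * 0.957 = 4594
40–59: 6300 * 0.939 = 5916
60–79: 10300 * 0.936 = 9641
80+: 10300 * 0.922 + 13200 * 0.369 = 9497 + 4871 = 14368
Net migration: 40–59 − 340 → 5576
Giving 5867 / 4594 / 5576 / 9641 / 14368.
Total after period 1: 5867 + 4594 + 5576 + 9641 + 14368 = 40046

40046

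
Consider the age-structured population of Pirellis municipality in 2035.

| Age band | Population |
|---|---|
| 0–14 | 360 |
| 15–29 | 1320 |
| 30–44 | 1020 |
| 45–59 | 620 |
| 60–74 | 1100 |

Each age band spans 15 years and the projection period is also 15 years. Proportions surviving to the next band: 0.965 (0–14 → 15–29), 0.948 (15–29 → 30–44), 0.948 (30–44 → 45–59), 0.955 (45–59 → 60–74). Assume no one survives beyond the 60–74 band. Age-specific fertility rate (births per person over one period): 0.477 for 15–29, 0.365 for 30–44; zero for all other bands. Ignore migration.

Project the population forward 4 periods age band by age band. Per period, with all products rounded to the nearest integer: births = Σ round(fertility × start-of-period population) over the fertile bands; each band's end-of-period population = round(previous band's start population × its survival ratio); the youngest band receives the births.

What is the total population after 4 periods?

Call the bands 1 to 5, youngest first.
Period 1.
Births: 1320 × 0.477 = 630  |  1020 × 0.365 = 372 → total 1002
Band 2: 360 × 0.965 = 347
Band 3: 1320 × 0.948 = 1251
Band 4: 1020 × 0.948 = 967
Band 5: 620 × 0.955 = 592
→ [1002, 347, 1251, 967, 592]
Period 2.
Births: 347 × 0.477 = 166  |  1251 × 0.365 = 457 → total 623
Band 2: 1002 × 0.965 = 967
Band 3: 347 × 0.948 = 329
Band 4: 1251 × 0.948 = 1186
Band 5: 967 × 0.955 = 923
→ [623, 967, 329, 1186, 923]
Period 3.
Births: 967 × 0.477 = 461  |  329 × 0.365 = 120 → total 581
Band 2: 623 × 0.965 = 601
Band 3: 967 × 0.948 = 917
Band 4: 329 × 0.948 = 312
Band 5: 1186 × 0.955 = 1133
→ [581, 601, 917, 312, 1133]
Period 4.
Births: 601 × 0.477 = 287  |  917 × 0.365 = 335 → total 622
Band 2: 581 × 0.965 = 561
Band 3: 601 × 0.948 = 570
Band 4: 917 × 0.948 = 869
Band 5: 312 × 0.955 = 298
→ [622, 561, 570, 869, 298]
Total after period 4: 622 + 561 + 570 + 869 + 298 = 2920

2920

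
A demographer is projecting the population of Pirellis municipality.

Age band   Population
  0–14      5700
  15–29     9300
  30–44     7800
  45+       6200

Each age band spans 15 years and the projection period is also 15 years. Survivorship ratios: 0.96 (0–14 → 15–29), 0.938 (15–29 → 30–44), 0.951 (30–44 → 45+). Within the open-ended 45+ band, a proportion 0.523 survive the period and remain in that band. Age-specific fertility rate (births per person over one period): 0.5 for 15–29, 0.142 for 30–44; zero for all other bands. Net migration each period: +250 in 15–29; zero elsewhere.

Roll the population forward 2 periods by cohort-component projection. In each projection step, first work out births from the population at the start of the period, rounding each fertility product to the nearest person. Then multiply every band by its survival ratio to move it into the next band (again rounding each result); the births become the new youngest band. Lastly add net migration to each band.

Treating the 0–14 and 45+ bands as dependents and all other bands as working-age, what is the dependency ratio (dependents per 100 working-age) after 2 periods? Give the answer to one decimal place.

161.3

Numbering the groups 1..4 from youngest to oldest:
After projecting period 1:
Births: 9300 * 0.5 = 4650  |  7800 * 0.142 = 1108 → 5758
Group 2: 5700 * 0.96 = 5472
Group 3: 9300 * 0.938 = 8723
Group 4: 7800 * 0.951 + 6200 * 0.523 = 7418 + 3243 = 10661
Net migration: Group 2 + 250 → 5722
End of period: [5758, 5722, 8723, 10661]
After projecting period 2:
Births: 5722 * 0.5 = 2861  |  8723 * 0.142 = 1239 → 4100
Group 2: 5758 * 0.96 = 5528
Group 3: 5722 * 0.938 = 5367
Group 4: 8723 * 0.951 + 10661 * 0.523 = 8296 + 5576 = 13872
Net migration: Group 2 + 250 → 5778
End of period: [4100, 5778, 5367, 13872]
Dependents (band 0–14 + band 45+) = 4100 + 13872 = 17972; working-age = 11145; ratio = 17972/11145 × 100 = 161.3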